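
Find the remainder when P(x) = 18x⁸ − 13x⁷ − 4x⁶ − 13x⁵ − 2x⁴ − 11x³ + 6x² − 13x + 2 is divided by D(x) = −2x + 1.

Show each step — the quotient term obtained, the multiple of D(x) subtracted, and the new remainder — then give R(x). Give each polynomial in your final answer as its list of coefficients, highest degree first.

R = [-5]

Step 1: lead(18x⁸ − 13x⁷ − 4x⁶ − 13x⁵ − 2x⁴ − 11x³ + 6x² − 13x + 2) ÷ lead(D) = 18x⁸ ÷ −2x = −9x⁷. Subtract (−9x⁷)·D = 18x⁸ − 9x⁷. Remainder: −4x⁷ − 4x⁶ − 13x⁵ − 2x⁴ − 11x³ + 6x² − 13x + 2.
Step 2: lead(−4x⁷ − 4x⁶ − 13x⁵ − 2x⁴ − 11x³ + 6x² − 13x + 2) ÷ lead(D) = −4x⁷ ÷ −2x = 2x⁶. Subtract (2x⁶)·D = −4x⁷ + 2x⁶. Remainder: −6x⁶ − 13x⁵ − 2x⁴ − 11x³ + 6x² − 13x + 2.
Step 3: lead(−6x⁶ − 13x⁵ − 2x⁴ − 11x³ + 6x² − 13x + 2) ÷ lead(D) = −6x⁶ ÷ −2x = 3x⁵. Subtract (3x⁵)·D = −6x⁶ + 3x⁵. Remainder: −16x⁵ − 2x⁴ − 11x³ + 6x² − 13x + 2.
Step 4: lead(−16x⁵ − 2x⁴ − 11x³ + 6x² − 13x + 2) ÷ lead(D) = −16x⁵ ÷ −2x = 8x⁴. Subtract (8x⁴)·D = −16x⁵ + 8x⁴. Remainder: −10x⁴ − 11x³ + 6x² − 13x + 2.
Step 5: lead(−10x⁴ − 11x³ + 6x² − 13x + 2) ÷ lead(D) = −10x⁴ ÷ −2x = 5x³. Subtract (5x³)·D = −10x⁴ + 5x³. Remainder: −16x³ + 6x² − 13x + 2.
Step 6: lead(−16x³ + 6x² − 13x + 2) ÷ lead(D) = −16x³ ÷ −2x = 8x². Subtract (8x²)·D = −16x³ + 8x². Remainder: −2x² − 13x + 2.
Step 7: lead(−2x² − 13x + 2) ÷ lead(D) = −2x² ÷ −2x = x. Subtract (x)·D = −2x² + x. Remainder: −14x + 2.
Step 8: lead(−14x + 2) ÷ lead(D) = −14x ÷ −2x = 7. Subtract (7)·D = −14x + 7. Remainder: −5.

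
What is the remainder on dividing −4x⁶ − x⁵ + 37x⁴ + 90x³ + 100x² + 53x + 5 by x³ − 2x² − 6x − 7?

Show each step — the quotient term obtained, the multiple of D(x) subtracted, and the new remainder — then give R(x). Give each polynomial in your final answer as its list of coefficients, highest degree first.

R = [3, 6, -9]

Step 1: lead(−4x⁶ − x⁵ + 37x⁴ + 90x³ + 100x² + 53x + 5) ÷ lead(D) = −4x⁶ ÷ x³ = −4x³. Subtract (−4x³)·D = −4x⁶ + 8x⁵ + 24x⁴ + 28x³. Remainder: −9x⁵ + 13x⁴ + 62x³ + 100x² + 53x + 5.
Step 2: lead(−9x⁵ + 13x⁴ + 62x³ + 100x² + 53x + 5) ÷ lead(D) = −9x⁵ ÷ x³ = −9x². Subtract (−9x²)·D = −9x⁵ + 18x⁴ + 54x³ + 63x². Remainder: −5x⁴ + 8x³ + 37x² + 53x + 5.
Step 3: lead(−5x⁴ + 8x³ + 37x² + 53x + 5) ÷ lead(D) = −5x⁴ ÷ x³ = −5x. Subtract (−5x)·D = −5x⁴ + 10x³ + 30x² + 35x. Remainder: −2x³ + 7x² + 18x + 5.
Step 4: lead(−2x³ + 7x² + 18x + 5) ÷ lead(D) = −2x³ ÷ x³ = −2. Subtract (−2)·D = −2x³ + 4x² + 12x + 14. Remainder: 3x² + 6x − 9.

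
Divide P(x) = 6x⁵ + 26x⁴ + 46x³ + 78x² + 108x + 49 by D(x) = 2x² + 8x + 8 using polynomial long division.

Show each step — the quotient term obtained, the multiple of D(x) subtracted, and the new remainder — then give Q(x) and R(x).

Q(x) = 3x³ + x² + 7x + 7; R(x) = −4x − 7

Step 1: lead(6x⁵ + 26x⁴ + 46x³ + 78x² + 108x + 49) ÷ lead(D) = 6x⁵ ÷ 2x² = 3x³. Subtract (3x³)·D = 6x⁵ + 24x⁴ + 24x³. Remainder: 2x⁴ + 22x³ + 78x² + 108x + 49.
Step 2: lead(2x⁴ + 22x³ + 78x² + 108x + 49) ÷ lead(D) = 2x⁴ ÷ 2x² = x². Subtract (x²)·D = 2x⁴ + 8x³ + 8x². Remainder: 14x³ + 70x² + 108x + 49.
Step 3: lead(14x³ + 70x² + 108x + 49) ÷ lead(D) = 14x³ ÷ 2x² = 7x. Subtract (7x)·D = 14x³ + 56x² + 56x. Remainder: 14x² + 52x + 49.
Step 4: lead(14x² + 52x + 49) ÷ lead(D) = 14x² ÷ 2x² = 7. Subtract (7)·D = 14x² + 56x + 56. Remainder: −4x − 7.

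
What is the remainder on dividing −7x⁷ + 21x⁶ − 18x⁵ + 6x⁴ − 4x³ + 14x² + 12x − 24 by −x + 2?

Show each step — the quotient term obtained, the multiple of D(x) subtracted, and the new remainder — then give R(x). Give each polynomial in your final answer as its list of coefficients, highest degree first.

Step 1: lead(−7x⁷ + 21x⁶ − 18x⁵ + 6x⁴ − 4x³ + 14x² + 12x − 24) ÷ lead(D) = −7x⁷ ÷ −x = 7x⁶. Subtract (7x⁶)·D = −7x⁷ + 14x⁶. Remainder: 7x⁶ − 18x⁵ + 6x⁴ − 4x³ + 14x² + 12x − 24.
Step 2: lead(7x⁶ − 18x⁵ + 6x⁴ − 4x³ + 14x² + 12x − 24) ÷ lead(D) = 7x⁶ ÷ −x = −7x⁵. Subtract (−7x⁵)·D = 7x⁶ − 14x⁵. Remainder: −4x⁵ + 6x⁴ − 4x³ + 14x² + 12x − 24.
Step 3: lead(−4x⁵ + 6x⁴ − 4x³ + 14x² + 12x − 24) ÷ lead(D) = −4x⁵ ÷ −x = 4x⁴. Subtract (4x⁴)·D = −4x⁵ + 8x⁴. Remainder: −2x⁴ − 4x³ + 14x² + 12x − 24.
Step 4: lead(−2x⁴ − 4x³ + 14x² + 12x − 24) ÷ lead(D) = −2x⁴ ÷ −x = 2x³. Subtract (2x³)·D = −2x⁴ + 4x³. Remainder: −8x³ + 14x² + 12x − 24.
Step 5: lead(−8x³ + 14x² + 12x − 24) ÷ lead(D) = −8x³ ÷ −x = 8x². Subtract (8x²)·D = −8x³ + 16x². Remainder: −2x² + 12x − 24.
Step 6: lead(−2x² + 12x − 24) ÷ lead(D) = −2x² ÷ −x = 2x. Subtract (2x)·D = −2x² + 4x. Remainder: 8x − 24.
Step 7: lead(8x − 24) ÷ lead(D) = 8x ÷ −x = −8. Subtract (−8)·D = 8x − 16. Remainder: −8.

R = [-8]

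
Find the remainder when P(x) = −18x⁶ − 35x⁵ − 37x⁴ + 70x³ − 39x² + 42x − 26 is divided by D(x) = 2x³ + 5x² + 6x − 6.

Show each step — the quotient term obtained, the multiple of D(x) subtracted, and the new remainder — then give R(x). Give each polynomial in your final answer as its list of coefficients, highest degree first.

R = [-8]

Step 1: lead(−18x⁶ − 35x⁵ − 37x⁴ + 70x³ − 39x² + 42x − 26) ÷ lead(D) = −18x⁶ ÷ 2x³ = −9x³. Subtract (−9x³)·D = −18x⁶ − 45x⁵ − 54x⁴ + 54x³. Remainder: 10x⁵ + 17x⁴ + 16x³ − 39x² + 42x − 26.
Step 2: lead(10x⁵ + 17x⁴ + 16x³ − 39x² + 42x − 26) ÷ lead(D) = 10x⁵ ÷ 2x³ = 5x². Subtract (5x²)·D = 10x⁵ + 25x⁴ + 30x³ − 30x². Remainder: −8x⁴ − 14x³ − 9x² + 42x − 26.
Step 3: lead(−8x⁴ − 14x³ − 9x² + 42x − 26) ÷ lead(D) = −8x⁴ ÷ 2x³ = −4x. Subtract (−4x)·D = −8x⁴ − 20x³ − 24x² + 24x. Remainder: 6x³ + 15x² + 18x − 26.
Step 4: lead(6x³ + 15x² + 18x − 26) ÷ lead(D) = 6x³ ÷ 2x³ = 3. Subtract (3)·D = 6x³ + 15x² + 18x − 18. Remainder: −8.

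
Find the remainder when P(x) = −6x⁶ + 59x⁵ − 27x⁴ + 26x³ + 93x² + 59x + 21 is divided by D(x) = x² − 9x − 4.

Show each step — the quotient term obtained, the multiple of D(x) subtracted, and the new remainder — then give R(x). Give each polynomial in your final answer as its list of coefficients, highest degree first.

Step 1: lead(−6x⁶ + 59x⁵ − 27x⁴ + 26x³ + 93x² + 59x + 21) ÷ lead(D) = −6x⁶ ÷ x² = −6x⁴. Subtract (−6x⁴)·D = −6x⁶ + 54x⁵ + 24x⁴. Remainder: 5x⁵ − 51x⁴ + 26x³ + 93x² + 59x + 21.
Step 2: lead(5x⁵ − 51x⁴ + 26x³ + 93x² + 59x + 21) ÷ lead(D) = 5x⁵ ÷ x² = 5x³. Subtract (5x³)·D = 5x⁵ − 45x⁴ − 20x³. Remainder: −6x⁴ + 46x³ + 93x² + 59x + 21.
Step 3: lead(−6x⁴ + 46x³ + 93x² + 59x + 21) ÷ lead(D) = −6x⁴ ÷ x² = −6x². Subtract (−6x²)·D = −6x⁴ + 54x³ + 24x². Remainder: −8x³ + 69x² + 59x + 21.
Step 4: lead(−8x³ + 69x² + 59x + 21) ÷ lead(D) = −8x³ ÷ x² = −8x. Subtract (−8x)·D = −8x³ + 72x² + 32x. Remainder: −3x² + 27x + 21.
Step 5: lead(−3x² + 27x + 21) ÷ lead(D) = −3x² ÷ x² = −3. Subtract (−3)·D = −3x² + 27x + 12. Remainder: 9.

R = [9]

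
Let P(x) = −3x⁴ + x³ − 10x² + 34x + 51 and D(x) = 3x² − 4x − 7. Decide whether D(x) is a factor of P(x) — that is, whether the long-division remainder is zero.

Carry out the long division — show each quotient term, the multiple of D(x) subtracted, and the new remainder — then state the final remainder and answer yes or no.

Step 1: lead(−3x⁴ + x³ − 10x² + 34x + 51) ÷ lead(D) = −3x⁴ ÷ 3x² = −x². Subtract (−x²)·D = −3x⁴ + 4x³ + 7x². Remainder: −3x³ − 17x² + 34x + 51.
Step 2: lead(−3x³ − 17x² + 34x + 51) ÷ lead(D) = −3x³ ÷ 3x² = −x. Subtract (−x)·D = −3x³ + 4x² + 7x. Remainder: −21x² + 27x + 51.
Step 3: lead(−21x² + 27x + 51) ÷ lead(D) = −21x² ÷ 3x² = −7. Subtract (−7)·D = −21x² + 28x + 49. Remainder: −x + 2.

R(x) = −x + 2, so D(x) is not a factor of P(x). no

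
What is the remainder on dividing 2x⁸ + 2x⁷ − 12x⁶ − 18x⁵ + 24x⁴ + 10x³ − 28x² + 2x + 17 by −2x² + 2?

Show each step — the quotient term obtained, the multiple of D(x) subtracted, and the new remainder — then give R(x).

Step 1: lead(2x⁸ + 2x⁷ − 12x⁶ − 18x⁵ + 24x⁴ + 10x³ − 28x² + 2x + 17) ÷ lead(D) = 2x⁸ ÷ −2x² = −x⁶. Subtract (−x⁶)·D = 2x⁸ − 2x⁶. Remainder: 2x⁷ − 10x⁶ − 18x⁵ + 24x⁴ + 10x³ − 28x² + 2x + 17.
Step 2: lead(2x⁷ − 10x⁶ − 18x⁵ + 24x⁴ + 10x³ − 28x² + 2x + 17) ÷ lead(D) = 2x⁷ ÷ −2x² = −x⁵. Subtract (−x⁵)·D = 2x⁷ − 2x⁵. Remainder: −10x⁶ − 16x⁵ + 24x⁴ + 10x³ − 28x² + 2x + 17.
Step 3: lead(−10x⁶ − 16x⁵ + 24x⁴ + 10x³ − 28x² + 2x + 17) ÷ lead(D) = −10x⁶ ÷ −2x² = 5x⁴. Subtract (5x⁴)·D = −10x⁶ + 10x⁴. Remainder: −16x⁵ + 14x⁴ + 10x³ − 28x² + 2x + 17.
Step 4: lead(−16x⁵ + 14x⁴ + 10x³ − 28x² + 2x + 17) ÷ lead(D) = −16x⁵ ÷ −2x² = 8x³. Subtract (8x³)·D = −16x⁵ + 16x³. Remainder: 14x⁴ − 6x³ − 28x² + 2x + 17.
Step 5: lead(14x⁴ − 6x³ − 28x² + 2x + 17) ÷ lead(D) = 14x⁴ ÷ −2x² = −7x². Subtract (−7x²)·D = 14x⁴ − 14x². Remainder: −6x³ − 14x² + 2x + 17.
Step 6: lead(−6x³ − 14x² + 2x + 17) ÷ lead(D) = −6x³ ÷ −2x² = 3x. Subtract (3x)·D = −6x³ + 6x. Remainder: −14x² − 4x + 17.
Step 7: lead(−14x² − 4x + 17) ÷ lead(D) = −14x² ÷ −2x² = 7. Subtract (7)·D = −14x² + 14. Remainder: −4x + 3.

R(x) = −4x + 3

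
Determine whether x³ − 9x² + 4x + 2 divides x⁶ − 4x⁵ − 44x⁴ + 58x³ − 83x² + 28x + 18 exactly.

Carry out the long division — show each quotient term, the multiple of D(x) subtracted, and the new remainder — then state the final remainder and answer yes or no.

R(x) = −2x, so D(x) is not a factor of P(x). no

Step 1: lead(x⁶ − 4x⁵ − 44x⁴ + 58x³ − 83x² + 28x + 18) ÷ lead(D) = x⁶ ÷ x³ = x³. Subtract (x³)·D = x⁶ − 9x⁵ + 4x⁴ + 2x³. Remainder: 5x⁵ − 48x⁴ + 56x³ − 83x² + 28x + 18.
Step 2: lead(5x⁵ − 48x⁴ + 56x³ − 83x² + 28x + 18) ÷ lead(D) = 5x⁵ ÷ x³ = 5x². Subtract (5x²)·D = 5x⁵ − 45x⁴ + 20x³ + 10x². Remainder: −3x⁴ + 36x³ − 93x² + 28x + 18.
Step 3: lead(−3x⁴ + 36x³ − 93x² + 28x + 18) ÷ lead(D) = −3x⁴ ÷ x³ = −3x. Subtract (−3x)·D = −3x⁴ + 27x³ − 12x² − 6x. Remainder: 9x³ − 81x² + 34x + 18.
Step 4: lead(9x³ − 81x² + 34x + 18) ÷ lead(D) = 9x³ ÷ x³ = 9. Subtract (9)·D = 9x³ − 81x² + 36x + 18. Remainder: −2x.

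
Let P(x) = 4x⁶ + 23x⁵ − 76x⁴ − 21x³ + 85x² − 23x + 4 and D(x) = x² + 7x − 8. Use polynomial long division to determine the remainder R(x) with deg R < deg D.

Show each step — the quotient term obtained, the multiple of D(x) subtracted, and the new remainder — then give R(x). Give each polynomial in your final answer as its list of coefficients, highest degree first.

Step 1: lead(4x⁶ + 23x⁵ − 76x⁴ − 21x³ + 85x² − 23x + 4) ÷ lead(D) = 4x⁶ ÷ x² = 4x⁴. Subtract (4x⁴)·D = 4x⁶ + 28x⁵ − 32x⁴. Remainder: −5x⁵ − 44x⁴ − 21x³ + 85x² − 23x + 4.
Step 2: lead(−5x⁵ − 44x⁴ − 21x³ + 85x² − 23x + 4) ÷ lead(D) = −5x⁵ ÷ x² = −5x³. Subtract (−5x³)·D = −5x⁵ − 35x⁴ + 40x³. Remainder: −9x⁴ − 61x³ + 85x² − 23x + 4.
Step 3: lead(−9x⁴ − 61x³ + 85x² − 23x + 4) ÷ lead(D) = −9x⁴ ÷ x² = −9x². Subtract (−9x²)·D = −9x⁴ − 63x³ + 72x². Remainder: 2x³ + 13x² − 23x + 4.
Step 4: lead(2x³ + 13x² − 23x + 4) ÷ lead(D) = 2x³ ÷ x² = 2x. Subtract (2x)·D = 2x³ + 14x² − 16x. Remainder: −x² − 7x + 4.
Step 5: lead(−x² − 7x + 4) ÷ lead(D) = −x² ÷ x² = −1. Subtract (−1)·D = −x² − 7x + 8. Remainder: −4.

R = [-4]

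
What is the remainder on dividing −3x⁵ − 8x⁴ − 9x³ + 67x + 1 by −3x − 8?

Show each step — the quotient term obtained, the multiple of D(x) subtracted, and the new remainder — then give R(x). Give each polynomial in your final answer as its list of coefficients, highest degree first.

R = [-7]

Step 1: lead(−3x⁵ − 8x⁴ − 9x³ + 67x + 1) ÷ lead(D) = −3x⁵ ÷ −3x = x⁴. Subtract (x⁴)·D = −3x⁵ − 8x⁴. Remainder: −9x³ + 67x + 1.
Step 2: lead(−9x³ + 67x + 1) ÷ lead(D) = −9x³ ÷ −3x = 3x². Subtract (3x²)·D = −9x³ − 24x². Remainder: 24x² + 67x + 1.
Step 3: lead(24x² + 67x + 1) ÷ lead(D) = 24x² ÷ −3x = −8x. Subtract (−8x)·D = 24x² + 64x. Remainder: 3x + 1.
Step 4: lead(3x + 1) ÷ lead(D) = 3x ÷ −3x = −1. Subtract (−1)·D = 3x + 8. Remainder: −7.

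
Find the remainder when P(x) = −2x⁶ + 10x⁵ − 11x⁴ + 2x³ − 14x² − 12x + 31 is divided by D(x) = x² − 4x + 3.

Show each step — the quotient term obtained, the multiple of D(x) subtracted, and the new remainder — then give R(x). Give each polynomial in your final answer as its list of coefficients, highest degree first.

Step 1: lead(−2x⁶ + 10x⁵ − 11x⁴ + 2x³ − 14x² − 12x + 31) ÷ lead(D) = −2x⁶ ÷ x² = −2x⁴. Subtract (−2x⁴)·D = −2x⁶ + 8x⁵ − 6x⁴. Remainder: 2x⁵ − 5x⁴ + 2x³ − 14x² − 12x + 31.
Step 2: lead(2x⁵ − 5x⁴ + 2x³ − 14x² − 12x + 31) ÷ lead(D) = 2x⁵ ÷ x² = 2x³. Subtract (2x³)·D = 2x⁵ − 8x⁴ + 6x³. Remainder: 3x⁴ − 4x³ − 14x² − 12x + 31.
Step 3: lead(3x⁴ − 4x³ − 14x² − 12x + 31) ÷ lead(D) = 3x⁴ ÷ x² = 3x². Subtract (3x²)·D = 3x⁴ − 12x³ + 9x². Remainder: 8x³ − 23x² − 12x + 31.
Step 4: lead(8x³ − 23x² − 12x + 31) ÷ lead(D) = 8x³ ÷ x² = 8x. Subtract (8x)·D = 8x³ − 32x² + 24x. Remainder: 9x² − 36x + 31.
Step 5: lead(9x² − 36x + 31) ÷ lead(D) = 9x² ÷ x² = 9. Subtract (9)·D = 9x² − 36x + 27. Remainder: 4.

R = [4]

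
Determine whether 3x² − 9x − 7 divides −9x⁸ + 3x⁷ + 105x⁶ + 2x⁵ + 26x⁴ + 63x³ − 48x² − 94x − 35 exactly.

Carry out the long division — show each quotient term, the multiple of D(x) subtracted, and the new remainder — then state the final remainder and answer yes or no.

R(x) = 0, so D(x) is a factor of P(x). yes

Step 1: lead(−9x⁸ + 3x⁷ + 105x⁶ + 2x⁵ + 26x⁴ + 63x³ − 48x² − 94x − 35) ÷ lead(D) = −9x⁸ ÷ 3x² = −3x⁶. Subtract (−3x⁶)·D = −9x⁸ + 27x⁷ + 21x⁶. Remainder: −24x⁷ + 84x⁶ + 2x⁵ + 26x⁴ + 63x³ − 48x² − 94x − 35.
Step 2: lead(−24x⁷ + 84x⁶ + 2x⁵ + 26x⁴ + 63x³ − 48x² − 94x − 35) ÷ lead(D) = −24x⁷ ÷ 3x² = −8x⁵. Subtract (−8x⁵)·D = −24x⁷ + 72x⁶ + 56x⁵. Remainder: 12x⁶ − 54x⁵ + 26x⁴ + 63x³ − 48x² − 94x − 35.
Step 3: lead(12x⁶ − 54x⁵ + 26x⁴ + 63x³ − 48x² − 94x − 35) ÷ lead(D) = 12x⁶ ÷ 3x² = 4x⁴. Subtract (4x⁴)·D = 12x⁶ − 36x⁵ − 28x⁴. Remainder: −18x⁵ + 54x⁴ + 63x³ − 48x² − 94x − 35.
Step 4: lead(−18x⁵ + 54x⁴ + 63x³ − 48x² − 94x − 35) ÷ lead(D) = −18x⁵ ÷ 3x² = −6x³. Subtract (−6x³)·D = −18x⁵ + 54x⁴ + 42x³. Remainder: 21x³ − 48x² − 94x − 35.
Step 5: lead(21x³ − 48x² − 94x − 35) ÷ lead(D) = 21x³ ÷ 3x² = 7x. Subtract (7x)·D = 21x³ − 63x² − 49x. Remainder: 15x² − 45x − 35.
Step 6: lead(15x² − 45x − 35) ÷ lead(D) = 15x² ÷ 3x² = 5. Subtract (5)·D = 15x² − 45x − 35. Remainder: 0.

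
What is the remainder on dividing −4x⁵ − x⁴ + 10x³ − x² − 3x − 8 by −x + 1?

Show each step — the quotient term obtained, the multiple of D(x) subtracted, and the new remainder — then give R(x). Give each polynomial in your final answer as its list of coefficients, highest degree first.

R = [-7]

Step 1: lead(−4x⁵ − x⁴ + 10x³ − x² − 3x − 8) ÷ lead(D) = −4x⁵ ÷ −x = 4x⁴. Subtract (4x⁴)·D = −4x⁵ + 4x⁴. Remainder: −5x⁴ + 10x³ − x² − 3x − 8.
Step 2: lead(−5x⁴ + 10x³ − x² − 3x − 8) ÷ lead(D) = −5x⁴ ÷ −x = 5x³. Subtract (5x³)·D = −5x⁴ + 5x³. Remainder: 5x³ − x² − 3x − 8.
Step 3: lead(5x³ − x² − 3x − 8) ÷ lead(D) = 5x³ ÷ −x = −5x². Subtract (−5x²)·D = 5x³ − 5x². Remainder: 4x² − 3x − 8.
Step 4: lead(4x² − 3x − 8) ÷ lead(D) = 4x² ÷ −x = −4x. Subtract (−4x)·D = 4x² − 4x. Remainder: x − 8.
Step 5: lead(x − 8) ÷ lead(D) = x ÷ −x = −1. Subtract (−1)·D = x − 1. Remainder: −7.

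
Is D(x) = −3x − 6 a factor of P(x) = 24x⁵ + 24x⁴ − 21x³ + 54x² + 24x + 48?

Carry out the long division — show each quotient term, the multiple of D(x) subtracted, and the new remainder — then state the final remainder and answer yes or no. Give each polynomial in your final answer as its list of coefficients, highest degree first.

R = [0], so D(x) is a factor of P(x). yes

Step 1: lead(24x⁵ + 24x⁴ − 21x³ + 54x² + 24x + 48) ÷ lead(D) = 24x⁵ ÷ −3x = −8x⁴. Subtract (−8x⁴)·D = 24x⁵ + 48x⁴. Remainder: −24x⁴ − 21x³ + 54x² + 24x + 48.
Step 2: lead(−24x⁴ − 21x³ + 54x² + 24x + 48) ÷ lead(D) = −24x⁴ ÷ −3x = 8x³. Subtract (8x³)·D = −24x⁴ − 48x³. Remainder: 27x³ + 54x² + 24x + 48.
Step 3: lead(27x³ + 54x² + 24x + 48) ÷ lead(D) = 27x³ ÷ −3x = −9x². Subtract (−9x²)·D = 27x³ + 54x². Remainder: 24x + 48.
Step 4: lead(24x + 48) ÷ lead(D) = 24x ÷ −3x = −8. Subtract (−8)·D = 24x + 48. Remainder: 0.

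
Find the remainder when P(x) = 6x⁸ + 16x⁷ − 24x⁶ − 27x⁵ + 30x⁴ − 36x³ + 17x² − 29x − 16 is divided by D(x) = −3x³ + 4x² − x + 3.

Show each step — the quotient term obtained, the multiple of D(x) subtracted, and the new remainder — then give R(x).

Step 1: lead(6x⁸ + 16x⁷ − 24x⁶ − 27x⁵ + 30x⁴ − 36x³ + 17x² − 29x − 16) ÷ lead(D) = 6x⁸ ÷ −3x³ = −2x⁵. Subtract (−2x⁵)·D = 6x⁸ − 8x⁷ + 2x⁶ − 6x⁵. Remainder: 24x⁷ − 26x⁶ − 21x⁵ + 30x⁴ − 36x³ + 17x² − 29x − 16.
Step 2: lead(24x⁷ − 26x⁶ − 21x⁵ + 30x⁴ − 36x³ + 17x² − 29x − 16) ÷ lead(D) = 24x⁷ ÷ −3x³ = −8x⁴. Subtract (−8x⁴)·D = 24x⁷ − 32x⁶ + 8x⁵ − 24x⁴. Remainder: 6x⁶ − 29x⁵ + 54x⁴ − 36x³ + 17x² − 29x − 16.
Step 3: lead(6x⁶ − 29x⁵ + 54x⁴ − 36x³ + 17x² − 29x − 16) ÷ lead(D) = 6x⁶ ÷ −3x³ = −2x³. Subtract (−2x³)·D = 6x⁶ − 8x⁵ + 2x⁴ − 6x³. Remainder: −21x⁵ + 52x⁴ − 30x³ + 17x² − 29x − 16.
Step 4: lead(−21x⁵ + 52x⁴ − 30x³ + 17x² − 29x − 16) ÷ lead(D) = −21x⁵ ÷ −3x³ = 7x². Subtract (7x²)·D = −21x⁵ + 28x⁴ − 7x³ + 21x². Remainder: 24x⁴ − 23x³ − 4x² − 29x − 16.
Step 5: lead(24x⁴ − 23x³ − 4x² − 29x − 16) ÷ lead(D) = 24x⁴ ÷ −3x³ = −8x. Subtract (−8x)·D = 24x⁴ − 32x³ + 8x² − 24x. Remainder: 9x³ − 12x² − 5x − 16.
Step 6: lead(9x³ − 12x² − 5x − 16) ÷ lead(D) = 9x³ ÷ −3x³ = −3. Subtract (−3)·D = 9x³ − 12x² + 3x − 9. Remainder: −8x − 7.

R(x) = −8x − 7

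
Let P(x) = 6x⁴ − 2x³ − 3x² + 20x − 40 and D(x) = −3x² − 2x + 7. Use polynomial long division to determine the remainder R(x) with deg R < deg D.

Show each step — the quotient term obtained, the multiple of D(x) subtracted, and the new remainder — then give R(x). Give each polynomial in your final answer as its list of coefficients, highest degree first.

Step 1: lead(6x⁴ − 2x³ − 3x² + 20x − 40) ÷ lead(D) = 6x⁴ ÷ −3x² = −2x². Subtract (−2x²)·D = 6x⁴ + 4x³ − 14x². Remainder: −6x³ + 11x² + 20x − 40.
Step 2: lead(−6x³ + 11x² + 20x − 40) ÷ lead(D) = −6x³ ÷ −3x² = 2x. Subtract (2x)·D = −6x³ − 4x² + 14x. Remainder: 15x² + 6x − 40.
Step 3: lead(15x² + 6x − 40) ÷ lead(D) = 15x² ÷ −3x² = −5. Subtract (−5)·D = 15x² + 10x − 35. Remainder: −4x − 5.

R = [-4, -5]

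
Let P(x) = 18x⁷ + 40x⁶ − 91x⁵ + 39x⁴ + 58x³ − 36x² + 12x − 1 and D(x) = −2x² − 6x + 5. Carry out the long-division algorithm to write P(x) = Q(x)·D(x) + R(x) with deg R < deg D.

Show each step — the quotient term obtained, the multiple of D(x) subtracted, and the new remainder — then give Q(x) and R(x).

Q(x) = −9x⁵ + 7x⁴ + 2x³ − 8x² − 2; R(x) = 9

Step 1: lead(18x⁷ + 40x⁶ − 91x⁵ + 39x⁴ + 58x³ − 36x² + 12x − 1) ÷ lead(D) = 18x⁷ ÷ −2x² = −9x⁵. Subtract (−9x⁵)·D = 18x⁷ + 54x⁶ − 45x⁵. Remainder: −14x⁶ − 46x⁵ + 39x⁴ + 58x³ − 36x² + 12x − 1.
Step 2: lead(−14x⁶ − 46x⁵ + 39x⁴ + 58x³ − 36x² + 12x − 1) ÷ lead(D) = −14x⁶ ÷ −2x² = 7x⁴. Subtract (7x⁴)·D = −14x⁶ − 42x⁵ + 35x⁴. Remainder: −4x⁵ + 4x⁴ + 58x³ − 36x² + 12x − 1.
Step 3: lead(−4x⁵ + 4x⁴ + 58x³ − 36x² + 12x − 1) ÷ lead(D) = −4x⁵ ÷ −2x² = 2x³. Subtract (2x³)·D = −4x⁵ − 12x⁴ + 10x³. Remainder: 16x⁴ + 48x³ − 36x² + 12x − 1.
Step 4: lead(16x⁴ + 48x³ − 36x² + 12x − 1) ÷ lead(D) = 16x⁴ ÷ −2x² = −8x². Subtract (−8x²)·D = 16x⁴ + 48x³ − 40x². Remainder: 4x² + 12x − 1.
Step 5: lead(4x² + 12x − 1) ÷ lead(D) = 4x² ÷ −2x² = −2. Subtract (−2)·D = 4x² + 12x − 10. Remainder: 9.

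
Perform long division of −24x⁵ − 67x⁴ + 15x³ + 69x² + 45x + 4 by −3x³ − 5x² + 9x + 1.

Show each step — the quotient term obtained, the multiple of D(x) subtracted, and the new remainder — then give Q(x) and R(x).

Step 1: lead(−24x⁵ − 67x⁴ + 15x³ + 69x² + 45x + 4) ÷ lead(D) = −24x⁵ ÷ −3x³ = 8x². Subtract (8x²)·D = −24x⁵ − 40x⁴ + 72x³ + 8x². Remainder: −27x⁴ − 57x³ + 61x² + 45x + 4.
Step 2: lead(−27x⁴ − 57x³ + 61x² + 45x + 4) ÷ lead(D) = −27x⁴ ÷ −3x³ = 9x. Subtract (9x)·D = −27x⁴ − 45x³ + 81x² + 9x. Remainder: −12x³ − 20x² + 36x + 4.
Step 3: lead(−12x³ − 20x² + 36x + 4) ÷ lead(D) = −12x³ ÷ −3x³ = 4. Subtract (4)·D = −12x³ − 20x² + 36x + 4. Remainder: 0.

Q(x) = 8x² + 9x + 4; R(x) = 0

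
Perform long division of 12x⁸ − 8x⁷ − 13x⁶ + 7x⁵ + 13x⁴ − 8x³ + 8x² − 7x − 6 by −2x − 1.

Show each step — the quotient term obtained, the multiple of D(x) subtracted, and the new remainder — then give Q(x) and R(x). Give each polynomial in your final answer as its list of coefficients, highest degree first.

Q = [-6, 7, 3, -5, -4, 6, -7, 7]; R = [1]

Step 1: lead(12x⁸ − 8x⁷ − 13x⁶ + 7x⁵ + 13x⁴ − 8x³ + 8x² − 7x − 6) ÷ lead(D) = 12x⁸ ÷ −2x = −6x⁷. Subtract (−6x⁷)·D = 12x⁸ + 6x⁷. Remainder: −14x⁷ − 13x⁶ + 7x⁵ + 13x⁴ − 8x³ + 8x² − 7x − 6.
Step 2: lead(−14x⁷ − 13x⁶ + 7x⁵ + 13x⁴ − 8x³ + 8x² − 7x − 6) ÷ lead(D) = −14x⁷ ÷ −2x = 7x⁶. Subtract (7x⁶)·D = −14x⁷ − 7x⁶. Remainder: −6x⁶ + 7x⁵ + 13x⁴ − 8x³ + 8x² − 7x − 6.
Step 3: lead(−6x⁶ + 7x⁵ + 13x⁴ − 8x³ + 8x² − 7x − 6) ÷ lead(D) = −6x⁶ ÷ −2x = 3x⁵. Subtract (3x⁵)·D = −6x⁶ − 3x⁵. Remainder: 10x⁵ + 13x⁴ − 8x³ + 8x² − 7x − 6.
Step 4: lead(10x⁵ + 13x⁴ − 8x³ + 8x² − 7x − 6) ÷ lead(D) = 10x⁵ ÷ −2x = −5x⁴. Subtract (−5x⁴)·D = 10x⁵ + 5x⁴. Remainder: 8x⁴ − 8x³ + 8x² − 7x − 6.
Step 5: lead(8x⁴ − 8x³ + 8x² − 7x − 6) ÷ lead(D) = 8x⁴ ÷ −2x = −4x³. Subtract (−4x³)·D = 8x⁴ + 4x³. Remainder: −12x³ + 8x² − 7x − 6.
Step 6: lead(−12x³ + 8x² − 7x − 6) ÷ lead(D) = −12x³ ÷ −2x = 6x². Subtract (6x²)·D = −12x³ − 6x². Remainder: 14x² − 7x − 6.
Step 7: lead(14x² − 7x − 6) ÷ lead(D) = 14x² ÷ −2x = −7x. Subtract (−7x)·D = 14x² + 7x. Remainder: −14x − 6.
Step 8: lead(−14x − 6) ÷ lead(D) = −14x ÷ −2x = 7. Subtract (7)·D = −14x − 7. Remainder: 1.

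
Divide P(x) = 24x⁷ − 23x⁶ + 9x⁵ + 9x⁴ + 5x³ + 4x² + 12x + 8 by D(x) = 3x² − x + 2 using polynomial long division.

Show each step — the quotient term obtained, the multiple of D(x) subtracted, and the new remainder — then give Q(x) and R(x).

Step 1: lead(24x⁷ − 23x⁶ + 9x⁵ + 9x⁴ + 5x³ + 4x² + 12x + 8) ÷ lead(D) = 24x⁷ ÷ 3x² = 8x⁵. Subtract (8x⁵)·D = 24x⁷ − 8x⁶ + 16x⁵. Remainder: −15x⁶ − 7x⁵ + 9x⁴ + 5x³ + 4x² + 12x + 8.
Step 2: lead(−15x⁶ − 7x⁵ + 9x⁴ + 5x³ + 4x² + 12x + 8) ÷ lead(D) = −15x⁶ ÷ 3x² = −5x⁴. Subtract (−5x⁴)·D = −15x⁶ + 5x⁵ − 10x⁴. Remainder: −12x⁵ + 19x⁴ + 5x³ + 4x² + 12x + 8.
Step 3: lead(−12x⁵ + 19x⁴ + 5x³ + 4x² + 12x + 8) ÷ lead(D) = −12x⁵ ÷ 3x² = −4x³. Subtract (−4x³)·D = −12x⁵ + 4x⁴ − 8x³. Remainder: 15x⁴ + 13x³ + 4x² + 12x + 8.
Step 4: lead(15x⁴ + 13x³ + 4x² + 12x + 8) ÷ lead(D) = 15x⁴ ÷ 3x² = 5x². Subtract (5x²)·D = 15x⁴ − 5x³ + 10x². Remainder: 18x³ − 6x² + 12x + 8.
Step 5: lead(18x³ − 6x² + 12x + 8) ÷ lead(D) = 18x³ ÷ 3x² = 6x. Subtract (6x)·D = 18x³ − 6x² + 12x. Remainder: 8.

Q(x) = 8x⁵ − 5x⁴ − 4x³ + 5x² + 6x; R(x) = 8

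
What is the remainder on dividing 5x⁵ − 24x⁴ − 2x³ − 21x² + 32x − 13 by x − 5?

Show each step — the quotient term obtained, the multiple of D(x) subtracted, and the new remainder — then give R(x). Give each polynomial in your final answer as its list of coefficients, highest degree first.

R = [-3]

Step 1: lead(5x⁵ − 24x⁴ − 2x³ − 21x² + 32x − 13) ÷ lead(D) = 5x⁵ ÷ x = 5x⁴. Subtract (5x⁴)·D = 5x⁵ − 25x⁴. Remainder: x⁴ − 2x³ − 21x² + 32x − 13.
Step 2: lead(x⁴ − 2x³ − 21x² + 32x − 13) ÷ lead(D) = x⁴ ÷ x = x³. Subtract (x³)·D = x⁴ − 5x³. Remainder: 3x³ − 21x² + 32x − 13.
Step 3: lead(3x³ − 21x² + 32x − 13) ÷ lead(D) = 3x³ ÷ x = 3x². Subtract (3x²)·D = 3x³ − 15x². Remainder: −6x² + 32x − 13.
Step 4: lead(−6x² + 32x − 13) ÷ lead(D) = −6x² ÷ x = −6x. Subtract (−6x)·D = −6x² + 30x. Remainder: 2x − 13.
Step 5: lead(2x − 13) ÷ lead(D) = 2x ÷ x = 2. Subtract (2)·D = 2x − 10. Remainder: −3.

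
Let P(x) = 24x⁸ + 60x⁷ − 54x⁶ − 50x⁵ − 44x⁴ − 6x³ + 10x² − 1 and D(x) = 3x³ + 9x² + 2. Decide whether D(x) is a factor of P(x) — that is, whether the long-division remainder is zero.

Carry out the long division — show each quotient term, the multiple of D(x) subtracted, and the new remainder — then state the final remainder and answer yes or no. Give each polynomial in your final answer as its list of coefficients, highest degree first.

Step 1: lead(24x⁸ + 60x⁷ − 54x⁶ − 50x⁵ − 44x⁴ − 6x³ + 10x² − 1) ÷ lead(D) = 24x⁸ ÷ 3x³ = 8x⁵. Subtract (8x⁵)·D = 24x⁸ + 72x⁷ + 16x⁵. Remainder: −12x⁷ − 54x⁶ − 66x⁵ − 44x⁴ − 6x³ + 10x² − 1.
Step 2: lead(−12x⁷ − 54x⁶ − 66x⁵ − 44x⁴ − 6x³ + 10x² − 1) ÷ lead(D) = −12x⁷ ÷ 3x³ = −4x⁴. Subtract (−4x⁴)·D = −12x⁷ − 36x⁶ − 8x⁴. Remainder: −18x⁶ − 66x⁵ − 36x⁴ − 6x³ + 10x² − 1.
Step 3: lead(−18x⁶ − 66x⁵ − 36x⁴ − 6x³ + 10x² − 1) ÷ lead(D) = −18x⁶ ÷ 3x³ = −6x³. Subtract (−6x³)·D = −18x⁶ − 54x⁵ − 12x³. Remainder: −12x⁵ − 36x⁴ + 6x³ + 10x² − 1.
Step 4: lead(−12x⁵ − 36x⁴ + 6x³ + 10x² − 1) ÷ lead(D) = −12x⁵ ÷ 3x³ = −4x². Subtract (−4x²)·D = −12x⁵ − 36x⁴ − 8x². Remainder: 6x³ + 18x² − 1.
Step 5: lead(6x³ + 18x² − 1) ÷ lead(D) = 6x³ ÷ 3x³ = 2. Subtract (2)·D = 6x³ + 18x² + 4. Remainder: −5.

R = [-5], so D(x) is not a factor of P(x). no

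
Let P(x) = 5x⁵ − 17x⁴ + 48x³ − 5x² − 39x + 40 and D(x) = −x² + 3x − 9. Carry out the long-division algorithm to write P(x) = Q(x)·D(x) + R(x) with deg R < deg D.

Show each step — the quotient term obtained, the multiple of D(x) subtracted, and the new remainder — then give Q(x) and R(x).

Step 1: lead(5x⁵ − 17x⁴ + 48x³ − 5x² − 39x + 40) ÷ lead(D) = 5x⁵ ÷ −x² = −5x³. Subtract (−5x³)·D = 5x⁵ − 15x⁴ + 45x³. Remainder: −2x⁴ + 3x³ − 5x² − 39x + 40.
Step 2: lead(−2x⁴ + 3x³ − 5x² − 39x + 40) ÷ lead(D) = −2x⁴ ÷ −x² = 2x². Subtract (2x²)·D = −2x⁴ + 6x³ − 18x². Remainder: −3x³ + 13x² − 39x + 40.
Step 3: lead(−3x³ + 13x² − 39x + 40) ÷ lead(D) = −3x³ ÷ −x² = 3x. Subtract (3x)·D = −3x³ + 9x² − 27x. Remainder: 4x² − 12x + 40.
Step 4: lead(4x² − 12x + 40) ÷ lead(D) = 4x² ÷ −x² = −4. Subtract (−4)·D = 4x² − 12x + 36. Remainder: 4.

Q(x) = −5x³ + 2x² + 3x − 4; R(x) = 4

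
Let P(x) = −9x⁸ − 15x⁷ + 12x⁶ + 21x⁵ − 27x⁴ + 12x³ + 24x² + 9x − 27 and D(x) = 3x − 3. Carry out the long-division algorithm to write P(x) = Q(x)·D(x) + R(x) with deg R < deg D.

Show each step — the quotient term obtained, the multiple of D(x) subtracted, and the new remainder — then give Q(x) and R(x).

Step 1: lead(−9x⁸ − 15x⁷ + 12x⁶ + 21x⁵ − 27x⁴ + 12x³ + 24x² + 9x − 27) ÷ lead(D) = −9x⁸ ÷ 3x = −3x⁷. Subtract (−3x⁷)·D = −9x⁸ + 9x⁷. Remainder: −24x⁷ + 12x⁶ + 21x⁵ − 27x⁴ + 12x³ + 24x² + 9x − 27.
Step 2: lead(−24x⁷ + 12x⁶ + 21x⁵ − 27x⁴ + 12x³ + 24x² + 9x − 27) ÷ lead(D) = −24x⁷ ÷ 3x = −8x⁶. Subtract (−8x⁶)·D = −24x⁷ + 24x⁶. Remainder: −12x⁶ + 21x⁵ − 27x⁴ + 12x³ + 24x² + 9x − 27.
Step 3: lead(−12x⁶ + 21x⁵ − 27x⁴ + 12x³ + 24x² + 9x − 27) ÷ lead(D) = −12x⁶ ÷ 3x = −4x⁵. Subtract (−4x⁵)·D = −12x⁶ + 12x⁵. Remainder: 9x⁵ − 27x⁴ + 12x³ + 24x² + 9x − 27.
Step 4: lead(9x⁵ − 27x⁴ + 12x³ + 24x² + 9x − 27) ÷ lead(D) = 9x⁵ ÷ 3x = 3x⁴. Subtract (3x⁴)·D = 9x⁵ − 9x⁴. Remainder: −18x⁴ + 12x³ + 24x² + 9x − 27.
Step 5: lead(−18x⁴ + 12x³ + 24x² + 9x − 27) ÷ lead(D) = −18x⁴ ÷ 3x = −6x³. Subtract (−6x³)·D = −18x⁴ + 18x³. Remainder: −6x³ + 24x² + 9x − 27.
Step 6: lead(−6x³ + 24x² + 9x − 27) ÷ lead(D) = −6x³ ÷ 3x = −2x². Subtract (−2x²)·D = −6x³ + 6x². Remainder: 18x² + 9x − 27.
Step 7: lead(18x² + 9x − 27) ÷ lead(D) = 18x² ÷ 3x = 6x. Subtract (6x)·D = 18x² − 18x. Remainder: 27x − 27.
Step 8: lead(27x − 27) ÷ lead(D) = 27x ÷ 3x = 9. Subtract (9)·D = 27x − 27. Remainder: 0.

Q(x) = −3x⁷ − 8x⁶ − 4x⁵ + 3x⁴ − 6x³ − 2x² + 6x + 9; R(x) = 0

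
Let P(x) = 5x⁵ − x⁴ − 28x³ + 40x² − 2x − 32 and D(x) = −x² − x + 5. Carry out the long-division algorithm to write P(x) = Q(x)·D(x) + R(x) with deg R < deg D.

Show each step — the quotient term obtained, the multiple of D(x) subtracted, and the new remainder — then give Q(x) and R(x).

Q(x) = −5x³ + 6x² − 3x − 7; R(x) = 6x + 3

Step 1: lead(5x⁵ − x⁴ − 28x³ + 40x² − 2x − 32) ÷ lead(D) = 5x⁵ ÷ −x² = −5x³. Subtract (−5x³)·D = 5x⁵ + 5x⁴ − 25x³. Remainder: −6x⁴ − 3x³ + 40x² − 2x − 32.
Step 2: lead(−6x⁴ − 3x³ + 40x² − 2x − 32) ÷ lead(D) = −6x⁴ ÷ −x² = 6x². Subtract (6x²)·D = −6x⁴ − 6x³ + 30x². Remainder: 3x³ + 10x² − 2x − 32.
Step 3: lead(3x³ + 10x² − 2x − 32) ÷ lead(D) = 3x³ ÷ −x² = −3x. Subtract (−3x)·D = 3x³ + 3x² − 15x. Remainder: 7x² + 13x − 32.
Step 4: lead(7x² + 13x − 32) ÷ lead(D) = 7x² ÷ −x² = −7. Subtract (−7)·D = 7x² + 7x − 35. Remainder: 6x + 3.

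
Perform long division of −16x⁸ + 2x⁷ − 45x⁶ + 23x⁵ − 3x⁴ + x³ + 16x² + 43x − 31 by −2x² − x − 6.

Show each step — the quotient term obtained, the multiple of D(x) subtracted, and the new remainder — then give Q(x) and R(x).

Q(x) = 8x⁶ − 5x⁵ + x⁴ + 3x³ − 3x² − 8x + 5; R(x) = −1

Step 1: lead(−16x⁸ + 2x⁷ − 45x⁶ + 23x⁵ − 3x⁴ + x³ + 16x² + 43x − 31) ÷ lead(D) = −16x⁸ ÷ −2x² = 8x⁶. Subtract (8x⁶)·D = −16x⁸ − 8x⁷ − 48x⁶. Remainder: 10x⁷ + 3x⁶ + 23x⁵ − 3x⁴ + x³ + 16x² + 43x − 31.
Step 2: lead(10x⁷ + 3x⁶ + 23x⁵ − 3x⁴ + x³ + 16x² + 43x − 31) ÷ lead(D) = 10x⁷ ÷ −2x² = −5x⁵. Subtract (−5x⁵)·D = 10x⁷ + 5x⁶ + 30x⁵. Remainder: −2x⁶ − 7x⁵ − 3x⁴ + x³ + 16x² + 43x − 31.
Step 3: lead(−2x⁶ − 7x⁵ − 3x⁴ + x³ + 16x² + 43x − 31) ÷ lead(D) = −2x⁶ ÷ −2x² = x⁴. Subtract (x⁴)·D = −2x⁶ − x⁵ − 6x⁴. Remainder: −6x⁵ + 3x⁴ + x³ + 16x² + 43x − 31.
Step 4: lead(−6x⁵ + 3x⁴ + x³ + 16x² + 43x − 31) ÷ lead(D) = −6x⁵ ÷ −2x² = 3x³. Subtract (3x³)·D = −6x⁵ − 3x⁴ − 18x³. Remainder: 6x⁴ + 19x³ + 16x² + 43x − 31.
Step 5: lead(6x⁴ + 19x³ + 16x² + 43x − 31) ÷ lead(D) = 6x⁴ ÷ −2x² = −3x². Subtract (−3x²)·D = 6x⁴ + 3x³ + 18x². Remainder: 16x³ − 2x² + 43x − 31.
Step 6: lead(16x³ − 2x² + 43x − 31) ÷ lead(D) = 16x³ ÷ −2x² = −8x. Subtract (−8x)·D = 16x³ + 8x² + 48x. Remainder: −10x² − 5x − 31.
Step 7: lead(−10x² − 5x − 31) ÷ lead(D) = −10x² ÷ −2x² = 5. Subtract (5)·D = −10x² − 5x − 30. Remainder: −1.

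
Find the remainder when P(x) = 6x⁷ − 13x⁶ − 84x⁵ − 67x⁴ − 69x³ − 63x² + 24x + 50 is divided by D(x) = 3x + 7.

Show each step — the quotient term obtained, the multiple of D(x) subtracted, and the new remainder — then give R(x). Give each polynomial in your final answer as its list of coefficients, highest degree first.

Step 1: lead(6x⁷ − 13x⁶ − 84x⁵ − 67x⁴ − 69x³ − 63x² + 24x + 50) ÷ lead(D) = 6x⁷ ÷ 3x = 2x⁶. Subtract (2x⁶)·D = 6x⁷ + 14x⁶. Remainder: −27x⁶ − 84x⁵ − 67x⁴ − 69x³ − 63x² + 24x + 50.
Step 2: lead(−27x⁶ − 84x⁵ − 67x⁴ − 69x³ − 63x² + 24x + 50) ÷ lead(D) = −27x⁶ ÷ 3x = −9x⁵. Subtract (−9x⁵)·D = −27x⁶ − 63x⁵. Remainder: −21x⁵ − 67x⁴ − 69x³ − 63x² + 24x + 50.
Step 3: lead(−21x⁵ − 67x⁴ − 69x³ − 63x² + 24x + 50) ÷ lead(D) = −21x⁵ ÷ 3x = −7x⁴. Subtract (−7x⁴)·D = −21x⁵ − 49x⁴. Remainder: −18x⁴ − 69x³ − 63x² + 24x + 50.
Step 4: lead(−18x⁴ − 69x³ − 63x² + 24x + 50) ÷ lead(D) = −18x⁴ ÷ 3x = −6x³. Subtract (−6x³)·D = −18x⁴ − 42x³. Remainder: −27x³ − 63x² + 24x + 50.
Step 5: lead(−27x³ − 63x² + 24x + 50) ÷ lead(D) = −27x³ ÷ 3x = −9x². Subtract (−9x²)·D = −27x³ − 63x². Remainder: 24x + 50.
Step 6: lead(24x + 50) ÷ lead(D) = 24x ÷ 3x = 8. Subtract (8)·D = 24x + 56. Remainder: −6.

R = [-6]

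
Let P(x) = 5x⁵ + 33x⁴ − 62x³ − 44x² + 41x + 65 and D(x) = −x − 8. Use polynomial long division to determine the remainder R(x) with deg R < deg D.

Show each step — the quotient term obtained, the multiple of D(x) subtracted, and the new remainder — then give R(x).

Step 1: lead(5x⁵ + 33x⁴ − 62x³ − 44x² + 41x + 65) ÷ lead(D) = 5x⁵ ÷ −x = −5x⁴. Subtract (−5x⁴)·D = 5x⁵ + 40x⁴. Remainder: −7x⁴ − 62x³ − 44x² + 41x + 65.
Step 2: lead(−7x⁴ − 62x³ − 44x² + 41x + 65) ÷ lead(D) = −7x⁴ ÷ −x = 7x³. Subtract (7x³)·D = −7x⁴ − 56x³. Remainder: −6x³ − 44x² + 41x + 65.
Step 3: lead(−6x³ − 44x² + 41x + 65) ÷ lead(D) = −6x³ ÷ −x = 6x². Subtract (6x²)·D = −6x³ − 48x². Remainder: 4x² + 41x + 65.
Step 4: lead(4x² + 41x + 65) ÷ lead(D) = 4x² ÷ −x = −4x. Subtract (−4x)·D = 4x² + 32x. Remainder: 9x + 65.
Step 5: lead(9x + 65) ÷ lead(D) = 9x ÷ −x = −9. Subtract (−9)·D = 9x + 72. Remainder: −7.

R(x) = −7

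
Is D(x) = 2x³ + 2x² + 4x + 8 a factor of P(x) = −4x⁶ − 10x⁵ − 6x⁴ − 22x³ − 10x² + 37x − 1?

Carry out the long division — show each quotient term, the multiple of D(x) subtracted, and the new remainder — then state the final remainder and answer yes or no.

Step 1: lead(−4x⁶ − 10x⁵ − 6x⁴ − 22x³ − 10x² + 37x − 1) ÷ lead(D) = −4x⁶ ÷ 2x³ = −2x³. Subtract (−2x³)·D = −4x⁶ − 4x⁵ − 8x⁴ − 16x³. Remainder: −6x⁵ + 2x⁴ − 6x³ − 10x² + 37x − 1.
Step 2: lead(−6x⁵ + 2x⁴ − 6x³ − 10x² + 37x − 1) ÷ lead(D) = −6x⁵ ÷ 2x³ = −3x². Subtract (−3x²)·D = −6x⁵ − 6x⁴ − 12x³ − 24x². Remainder: 8x⁴ + 6x³ + 14x² + 37x − 1.
Step 3: lead(8x⁴ + 6x³ + 14x² + 37x − 1) ÷ lead(D) = 8x⁴ ÷ 2x³ = 4x. Subtract (4x)·D = 8x⁴ + 8x³ + 16x² + 32x. Remainder: −2x³ − 2x² + 5x − 1.
Step 4: lead(−2x³ − 2x² + 5x − 1) ÷ lead(D) = −2x³ ÷ 2x³ = −1. Subtract (−1)·D = −2x³ − 2x² − 4x − 8. Remainder: 9x + 7.

R(x) = 9x + 7, so D(x) is not a factor of P(x). no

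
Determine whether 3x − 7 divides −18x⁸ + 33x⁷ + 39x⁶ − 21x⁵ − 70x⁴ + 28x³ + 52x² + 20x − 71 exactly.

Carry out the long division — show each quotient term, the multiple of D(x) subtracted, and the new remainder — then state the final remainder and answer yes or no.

Step 1: lead(−18x⁸ + 33x⁷ + 39x⁶ − 21x⁵ − 70x⁴ + 28x³ + 52x² + 20x − 71) ÷ lead(D) = −18x⁸ ÷ 3x = −6x⁷. Subtract (−6x⁷)·D = −18x⁸ + 42x⁷. Remainder: −9x⁷ + 39x⁶ − 21x⁵ − 70x⁴ + 28x³ + 52x² + 20x − 71.
Step 2: lead(−9x⁷ + 39x⁶ − 21x⁵ − 70x⁴ + 28x³ + 52x² + 20x − 71) ÷ lead(D) = −9x⁷ ÷ 3x = −3x⁶. Subtract (−3x⁶)·D = −9x⁷ + 21x⁶. Remainder: 18x⁶ − 21x⁵ − 70x⁴ + 28x³ + 52x² + 20x − 71.
Step 3: lead(18x⁶ − 21x⁵ − 70x⁴ + 28x³ + 52x² + 20x − 71) ÷ lead(D) = 18x⁶ ÷ 3x = 6x⁵. Subtract (6x⁵)·D = 18x⁶ − 42x⁵. Remainder: 21x⁵ − 70x⁴ + 28x³ + 52x² + 20x − 71.
Step 4: lead(21x⁵ − 70x⁴ + 28x³ + 52x² + 20x − 71) ÷ lead(D) = 21x⁵ ÷ 3x = 7x⁴. Subtract (7x⁴)·D = 21x⁵ − 49x⁴. Remainder: −21x⁴ + 28x³ + 52x² + 20x − 71.
Step 5: lead(−21x⁴ + 28x³ + 52x² + 20x − 71) ÷ lead(D) = −21x⁴ ÷ 3x = −7x³. Subtract (−7x³)·D = −21x⁴ + 49x³. Remainder: −21x³ + 52x² + 20x − 71.
Step 6: lead(−21x³ + 52x² + 20x − 71) ÷ lead(D) = −21x³ ÷ 3x = −7x². Subtract (−7x²)·D = −21x³ + 49x². Remainder: 3x² + 20x − 71.
Step 7: lead(3x² + 20x − 71) ÷ lead(D) = 3x² ÷ 3x = x. Subtract (x)·D = 3x² − 7x. Remainder: 27x − 71.
Step 8: lead(27x − 71) ÷ lead(D) = 27x ÷ 3x = 9. Subtract (9)·D = 27x − 63. Remainder: −8.

R(x) = −8, so D(x) is not a factor of P(x). no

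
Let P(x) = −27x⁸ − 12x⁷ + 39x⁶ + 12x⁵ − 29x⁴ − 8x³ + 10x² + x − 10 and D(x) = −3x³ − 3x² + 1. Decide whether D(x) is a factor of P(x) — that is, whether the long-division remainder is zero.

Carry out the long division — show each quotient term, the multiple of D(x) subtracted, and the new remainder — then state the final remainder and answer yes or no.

R(x) = −9, so D(x) is not a factor of P(x). no

Step 1: lead(−27x⁸ − 12x⁷ + 39x⁶ + 12x⁵ − 29x⁴ − 8x³ + 10x² + x − 10) ÷ lead(D) = −27x⁸ ÷ −3x³ = 9x⁵. Subtract (9x⁵)·D = −27x⁸ − 27x⁷ + 9x⁵. Remainder: 15x⁷ + 39x⁶ + 3x⁵ − 29x⁴ − 8x³ + 10x² + x − 10.
Step 2: lead(15x⁷ + 39x⁶ + 3x⁵ − 29x⁴ − 8x³ + 10x² + x − 10) ÷ lead(D) = 15x⁷ ÷ −3x³ = −5x⁴. Subtract (−5x⁴)·D = 15x⁷ + 15x⁶ − 5x⁴. Remainder: 24x⁶ + 3x⁵ − 24x⁴ − 8x³ + 10x² + x − 10.
Step 3: lead(24x⁶ + 3x⁵ − 24x⁴ − 8x³ + 10x² + x − 10) ÷ lead(D) = 24x⁶ ÷ −3x³ = −8x³. Subtract (−8x³)·D = 24x⁶ + 24x⁵ − 8x³. Remainder: −21x⁵ − 24x⁴ + 10x² + x − 10.
Step 4: lead(−21x⁵ − 24x⁴ + 10x² + x − 10) ÷ lead(D) = −21x⁵ ÷ −3x³ = 7x². Subtract (7x²)·D = −21x⁵ − 21x⁴ + 7x². Remainder: −3x⁴ + 3x² + x − 10.
Step 5: lead(−3x⁴ + 3x² + x − 10) ÷ lead(D) = −3x⁴ ÷ −3x³ = x. Subtract (x)·D = −3x⁴ − 3x³ + x. Remainder: 3x³ + 3x² − 10.
Step 6: lead(3x³ + 3x² − 10) ÷ lead(D) = 3x³ ÷ −3x³ = −1. Subtract (−1)·D = 3x³ + 3x² − 1. Remainder: −9.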